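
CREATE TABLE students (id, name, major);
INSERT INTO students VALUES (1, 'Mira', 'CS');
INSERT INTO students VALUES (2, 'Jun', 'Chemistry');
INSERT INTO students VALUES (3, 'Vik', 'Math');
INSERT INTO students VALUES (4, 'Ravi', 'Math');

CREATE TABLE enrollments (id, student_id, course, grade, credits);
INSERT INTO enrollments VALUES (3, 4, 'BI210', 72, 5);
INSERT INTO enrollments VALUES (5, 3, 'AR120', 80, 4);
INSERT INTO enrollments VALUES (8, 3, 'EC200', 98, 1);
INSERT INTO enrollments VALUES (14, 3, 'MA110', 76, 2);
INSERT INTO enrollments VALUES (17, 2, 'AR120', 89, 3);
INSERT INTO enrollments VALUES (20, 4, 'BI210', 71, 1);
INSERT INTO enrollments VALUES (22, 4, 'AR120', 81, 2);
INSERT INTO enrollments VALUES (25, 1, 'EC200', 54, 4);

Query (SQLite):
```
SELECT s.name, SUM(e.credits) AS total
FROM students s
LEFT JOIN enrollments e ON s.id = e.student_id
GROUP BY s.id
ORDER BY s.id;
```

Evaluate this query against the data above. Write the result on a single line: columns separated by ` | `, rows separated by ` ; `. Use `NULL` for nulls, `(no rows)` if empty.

Mira | 4 ; Jun | 3 ; Vik | 7 ; Ravi | 8

LEFT JOIN keeps every students row; unmatched ones get NULL for enrollments columns.
Group by students.id and compute SUM(e.credits). SUM over an all-NULL group is NULL.
  1: ids {25} → SUM(e.credits)=4
  2: ids {17} → SUM(e.credits)=3
  3: ids {5, 8, 14} → SUM(e.credits)=7
  4: ids {3, 20, 22} → SUM(e.credits)=8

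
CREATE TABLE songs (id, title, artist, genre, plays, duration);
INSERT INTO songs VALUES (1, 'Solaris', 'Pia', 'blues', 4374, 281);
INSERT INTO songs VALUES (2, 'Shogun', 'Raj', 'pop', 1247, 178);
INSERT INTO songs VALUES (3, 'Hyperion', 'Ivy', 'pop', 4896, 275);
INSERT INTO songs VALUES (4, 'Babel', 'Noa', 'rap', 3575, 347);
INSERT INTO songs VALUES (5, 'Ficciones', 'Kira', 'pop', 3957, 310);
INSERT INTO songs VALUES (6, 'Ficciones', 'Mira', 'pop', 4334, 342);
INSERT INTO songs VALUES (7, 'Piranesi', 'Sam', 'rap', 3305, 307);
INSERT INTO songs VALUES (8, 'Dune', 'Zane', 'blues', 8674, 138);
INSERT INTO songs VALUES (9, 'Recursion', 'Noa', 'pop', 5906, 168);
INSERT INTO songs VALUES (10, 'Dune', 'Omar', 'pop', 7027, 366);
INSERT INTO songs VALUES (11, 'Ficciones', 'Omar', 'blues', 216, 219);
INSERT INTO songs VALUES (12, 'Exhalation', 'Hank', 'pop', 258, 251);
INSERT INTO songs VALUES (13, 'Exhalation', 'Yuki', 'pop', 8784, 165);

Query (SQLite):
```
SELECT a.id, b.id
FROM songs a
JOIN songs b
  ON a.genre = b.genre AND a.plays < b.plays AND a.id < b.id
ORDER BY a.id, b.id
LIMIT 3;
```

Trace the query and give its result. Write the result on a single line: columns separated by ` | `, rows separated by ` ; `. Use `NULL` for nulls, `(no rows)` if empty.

1 | 8 ; 2 | 3 ; 2 | 5

Pairs (a,b) with same genre, a.plays < b.plays, a.id < b.id.
genre groups: blues:{1,8,11} pop:{2,3,5,6,9,10,12,13} rap:{4,7}
Ordered by (a.id, b.id); first 3.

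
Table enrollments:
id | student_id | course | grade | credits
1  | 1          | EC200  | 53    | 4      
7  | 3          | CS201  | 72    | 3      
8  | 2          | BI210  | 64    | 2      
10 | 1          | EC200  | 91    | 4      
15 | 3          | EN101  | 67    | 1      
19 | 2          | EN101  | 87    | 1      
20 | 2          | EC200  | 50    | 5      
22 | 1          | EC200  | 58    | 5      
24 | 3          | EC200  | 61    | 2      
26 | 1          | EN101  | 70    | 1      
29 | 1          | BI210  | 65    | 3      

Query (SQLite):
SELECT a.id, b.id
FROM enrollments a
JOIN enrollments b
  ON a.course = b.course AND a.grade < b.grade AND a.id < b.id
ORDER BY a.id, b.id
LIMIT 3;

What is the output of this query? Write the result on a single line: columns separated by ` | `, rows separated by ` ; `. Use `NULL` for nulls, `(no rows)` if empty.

1 | 10 ; 1 | 22 ; 1 | 24

Pairs (a,b) with same course, a.grade < b.grade, a.id < b.id.
course groups: BI210:{8,29} CS201:{7} EC200:{1,10,20,22,24} EN101:{15,19,26}
Ordered by (a.id, b.id); first 3.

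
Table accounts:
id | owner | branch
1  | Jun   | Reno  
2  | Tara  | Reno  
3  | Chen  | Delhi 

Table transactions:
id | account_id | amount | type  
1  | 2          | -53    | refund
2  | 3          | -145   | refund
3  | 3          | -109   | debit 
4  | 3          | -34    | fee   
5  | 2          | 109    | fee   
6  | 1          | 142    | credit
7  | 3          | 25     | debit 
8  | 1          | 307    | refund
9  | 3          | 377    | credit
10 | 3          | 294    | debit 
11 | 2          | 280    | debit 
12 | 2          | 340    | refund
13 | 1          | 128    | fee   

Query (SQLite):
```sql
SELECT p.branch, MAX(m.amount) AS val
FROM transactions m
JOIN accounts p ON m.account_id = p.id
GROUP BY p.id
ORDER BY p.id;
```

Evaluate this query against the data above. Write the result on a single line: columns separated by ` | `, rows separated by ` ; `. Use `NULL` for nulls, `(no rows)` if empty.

Join each transactions row to its accounts via account_id.
Group joined rows by accounts.id; compute MAX(m.amount) per group.
  1: ids {6, 8, 13} → MAX(m.amount)=307
  2: ids {1, 5, 11, 12} → MAX(m.amount)=340
  3: ids {2, 3, 4, 7, 9, 10} → MAX(m.amount)=377

Reno | 307 ; Reno | 340 ; Delhi | 377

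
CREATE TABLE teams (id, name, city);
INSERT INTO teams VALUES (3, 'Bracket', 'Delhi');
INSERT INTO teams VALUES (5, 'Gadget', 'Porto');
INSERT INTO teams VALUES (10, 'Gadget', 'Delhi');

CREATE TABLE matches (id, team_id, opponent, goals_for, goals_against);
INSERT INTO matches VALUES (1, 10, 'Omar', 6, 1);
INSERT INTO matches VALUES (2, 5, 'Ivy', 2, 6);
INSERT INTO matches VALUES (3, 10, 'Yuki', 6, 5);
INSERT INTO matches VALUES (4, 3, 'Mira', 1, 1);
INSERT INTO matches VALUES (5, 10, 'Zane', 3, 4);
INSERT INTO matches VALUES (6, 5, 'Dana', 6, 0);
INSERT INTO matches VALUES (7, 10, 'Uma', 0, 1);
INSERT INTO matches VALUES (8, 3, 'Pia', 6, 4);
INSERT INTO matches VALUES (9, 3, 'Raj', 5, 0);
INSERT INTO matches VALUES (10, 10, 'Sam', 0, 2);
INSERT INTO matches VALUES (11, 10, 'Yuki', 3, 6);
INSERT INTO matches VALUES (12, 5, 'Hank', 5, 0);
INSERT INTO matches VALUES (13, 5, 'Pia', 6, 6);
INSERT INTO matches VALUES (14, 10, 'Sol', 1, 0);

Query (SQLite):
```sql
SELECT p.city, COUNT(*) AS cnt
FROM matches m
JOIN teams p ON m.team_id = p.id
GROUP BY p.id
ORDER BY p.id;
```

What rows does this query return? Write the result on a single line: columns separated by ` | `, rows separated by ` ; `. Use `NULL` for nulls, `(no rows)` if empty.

Delhi | 3 ; Porto | 4 ; Delhi | 7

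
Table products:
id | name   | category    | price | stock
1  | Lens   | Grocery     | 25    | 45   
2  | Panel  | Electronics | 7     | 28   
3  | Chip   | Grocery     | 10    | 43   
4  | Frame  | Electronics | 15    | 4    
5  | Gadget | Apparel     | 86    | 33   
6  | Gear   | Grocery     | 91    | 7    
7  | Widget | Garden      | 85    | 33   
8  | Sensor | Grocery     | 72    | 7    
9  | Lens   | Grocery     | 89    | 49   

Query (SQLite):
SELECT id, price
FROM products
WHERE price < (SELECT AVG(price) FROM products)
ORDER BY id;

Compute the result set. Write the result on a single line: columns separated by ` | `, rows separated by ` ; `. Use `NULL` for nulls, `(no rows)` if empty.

1 | 25 ; 2 | 7 ; 3 | 10 ; 4 | 15

Scalar subquery: AVG(price) over all products rows = 53.333333 (≈; comparison uses full precision).
Keep rows where price < that value.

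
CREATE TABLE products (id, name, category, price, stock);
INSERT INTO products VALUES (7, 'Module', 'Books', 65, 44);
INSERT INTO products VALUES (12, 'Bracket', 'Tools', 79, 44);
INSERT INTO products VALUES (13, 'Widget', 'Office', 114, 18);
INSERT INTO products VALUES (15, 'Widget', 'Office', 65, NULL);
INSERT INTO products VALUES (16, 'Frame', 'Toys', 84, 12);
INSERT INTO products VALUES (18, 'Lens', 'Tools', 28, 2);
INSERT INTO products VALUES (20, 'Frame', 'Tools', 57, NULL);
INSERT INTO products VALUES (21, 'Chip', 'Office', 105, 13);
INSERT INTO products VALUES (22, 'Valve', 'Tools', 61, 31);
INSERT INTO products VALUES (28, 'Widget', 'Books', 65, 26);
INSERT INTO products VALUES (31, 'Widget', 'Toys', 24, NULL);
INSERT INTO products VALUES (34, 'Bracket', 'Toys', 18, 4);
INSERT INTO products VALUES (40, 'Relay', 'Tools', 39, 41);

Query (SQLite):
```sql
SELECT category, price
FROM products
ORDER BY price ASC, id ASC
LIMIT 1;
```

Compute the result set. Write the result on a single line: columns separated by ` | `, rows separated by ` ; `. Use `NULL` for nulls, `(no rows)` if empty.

Sort by price asc, tiebreak id asc: (18, id=34), (24, id=31), (28, id=18), (39, id=40) …. Take first 1.

Toys | 18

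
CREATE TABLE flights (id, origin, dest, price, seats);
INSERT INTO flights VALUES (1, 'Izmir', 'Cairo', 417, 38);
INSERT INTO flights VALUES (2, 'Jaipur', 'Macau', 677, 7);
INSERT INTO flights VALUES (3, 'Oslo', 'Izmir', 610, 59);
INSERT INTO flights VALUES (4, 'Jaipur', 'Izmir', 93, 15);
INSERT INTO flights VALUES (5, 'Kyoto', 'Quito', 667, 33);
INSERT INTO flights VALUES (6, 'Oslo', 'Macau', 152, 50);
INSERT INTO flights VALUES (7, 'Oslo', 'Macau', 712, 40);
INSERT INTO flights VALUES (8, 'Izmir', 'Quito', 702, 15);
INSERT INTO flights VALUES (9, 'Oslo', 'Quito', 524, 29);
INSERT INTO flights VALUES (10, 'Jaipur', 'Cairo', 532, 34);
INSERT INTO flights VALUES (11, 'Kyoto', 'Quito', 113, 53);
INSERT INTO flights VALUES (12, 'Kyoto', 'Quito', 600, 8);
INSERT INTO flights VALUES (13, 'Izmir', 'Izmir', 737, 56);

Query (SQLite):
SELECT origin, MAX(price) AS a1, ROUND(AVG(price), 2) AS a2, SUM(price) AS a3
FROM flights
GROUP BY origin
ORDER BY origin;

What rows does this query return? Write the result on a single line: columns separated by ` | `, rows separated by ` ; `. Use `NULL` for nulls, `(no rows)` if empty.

Group flights by origin.
Per group compute: MAX(price), ROUND(AVG(price), 2), SUM(price).
  Izmir: ids {1, 8, 13} → MAX(price)=737, ROUND(AVG(price), 2)=618.67, SUM(price)=1856
  Jaipur: ids {2, 4, 10} → MAX(price)=677, ROUND(AVG(price), 2)=434, SUM(price)=1302
  Kyoto: ids {5, 11, 12} → MAX(price)=667, ROUND(AVG(price), 2)=460, SUM(price)=1380
  Oslo: ids {3, 6, 7, 9} → MAX(price)=712, ROUND(AVG(price), 2)=499.5, SUM(price)=1998

Izmir | 737 | 618.67 | 1856 ; Jaipur | 677 | 434 | 1302 ; Kyoto | 667 | 460 | 1380 ; Oslo | 712 | 499.5 | 1998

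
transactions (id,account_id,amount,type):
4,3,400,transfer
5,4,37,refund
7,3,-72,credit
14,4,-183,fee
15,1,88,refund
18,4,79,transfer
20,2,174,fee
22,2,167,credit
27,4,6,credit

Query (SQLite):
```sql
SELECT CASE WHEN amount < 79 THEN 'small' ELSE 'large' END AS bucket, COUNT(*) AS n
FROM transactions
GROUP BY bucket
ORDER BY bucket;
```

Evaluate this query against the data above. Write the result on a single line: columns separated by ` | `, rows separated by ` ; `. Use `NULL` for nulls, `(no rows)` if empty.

Bucket rows by amount < 79 → 'small' else 'large'; count each bucket.

large | 5 ; small | 4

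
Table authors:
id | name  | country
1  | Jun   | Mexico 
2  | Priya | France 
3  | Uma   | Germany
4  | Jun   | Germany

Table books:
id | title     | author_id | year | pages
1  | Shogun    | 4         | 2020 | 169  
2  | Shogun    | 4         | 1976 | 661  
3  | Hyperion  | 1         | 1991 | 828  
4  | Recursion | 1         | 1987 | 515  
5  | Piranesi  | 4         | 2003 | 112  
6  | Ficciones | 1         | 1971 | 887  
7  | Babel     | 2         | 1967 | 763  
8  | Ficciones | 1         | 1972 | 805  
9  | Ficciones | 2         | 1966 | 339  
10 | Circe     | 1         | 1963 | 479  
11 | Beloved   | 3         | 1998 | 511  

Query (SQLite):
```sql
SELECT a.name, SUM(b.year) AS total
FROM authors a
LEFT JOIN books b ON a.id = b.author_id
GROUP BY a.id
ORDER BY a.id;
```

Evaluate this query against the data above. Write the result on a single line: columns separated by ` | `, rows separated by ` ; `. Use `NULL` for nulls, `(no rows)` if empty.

Jun | 9884 ; Priya | 3933 ; Uma | 1998 ; Jun | 5999

LEFT JOIN keeps every authors row; unmatched ones get NULL for books columns.
Group by authors.id and compute SUM(b.year). SUM over an all-NULL group is NULL.
  1: ids {3, 4, 6, 8, 10} → SUM(b.year)=9884
  2: ids {7, 9} → SUM(b.year)=3933
  3: ids {11} → SUM(b.year)=1998
  4: ids {1, 2, 5} → SUM(b.year)=5999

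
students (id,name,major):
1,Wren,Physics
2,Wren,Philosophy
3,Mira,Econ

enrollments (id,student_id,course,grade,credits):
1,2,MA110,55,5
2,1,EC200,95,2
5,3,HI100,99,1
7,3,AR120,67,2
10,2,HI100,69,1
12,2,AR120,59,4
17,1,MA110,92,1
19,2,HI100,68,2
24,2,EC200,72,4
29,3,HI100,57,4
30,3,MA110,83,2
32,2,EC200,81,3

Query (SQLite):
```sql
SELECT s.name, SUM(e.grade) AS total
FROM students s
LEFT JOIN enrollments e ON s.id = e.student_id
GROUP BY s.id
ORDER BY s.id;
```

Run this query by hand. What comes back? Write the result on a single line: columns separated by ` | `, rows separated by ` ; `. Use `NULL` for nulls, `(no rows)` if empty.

LEFT JOIN keeps every students row; unmatched ones get NULL for enrollments columns.
Group by students.id and compute SUM(e.grade). SUM over an all-NULL group is NULL.
  1: ids {2, 17} → SUM(e.grade)=187
  2: ids {1, 10, 12, 19, 24, 32} → SUM(e.grade)=404
  3: ids {5, 7, 29, 30} → SUM(e.grade)=306

Wren | 187 ; Wren | 404 ; Mira | 306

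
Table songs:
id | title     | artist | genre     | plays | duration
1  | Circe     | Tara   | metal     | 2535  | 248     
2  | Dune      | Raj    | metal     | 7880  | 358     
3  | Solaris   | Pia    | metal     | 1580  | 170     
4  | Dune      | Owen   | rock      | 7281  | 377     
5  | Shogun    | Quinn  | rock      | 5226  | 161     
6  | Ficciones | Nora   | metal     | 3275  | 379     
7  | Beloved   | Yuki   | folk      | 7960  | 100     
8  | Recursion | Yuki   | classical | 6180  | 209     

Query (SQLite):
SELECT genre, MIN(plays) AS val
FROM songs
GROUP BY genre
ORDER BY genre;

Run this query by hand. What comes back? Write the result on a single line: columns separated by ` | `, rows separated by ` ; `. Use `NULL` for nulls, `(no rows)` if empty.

Partition songs by genre; compute MIN(plays) within each group.
  classical: ids {8} → MIN(plays)=6180
  folk: ids {7} → MIN(plays)=7960
  metal: ids {1, 2, 3, 6} → MIN(plays)=1580
  rock: ids {4, 5} → MIN(plays)=5226

classical | 6180 ; folk | 7960 ; metal | 1580 ; rock | 5226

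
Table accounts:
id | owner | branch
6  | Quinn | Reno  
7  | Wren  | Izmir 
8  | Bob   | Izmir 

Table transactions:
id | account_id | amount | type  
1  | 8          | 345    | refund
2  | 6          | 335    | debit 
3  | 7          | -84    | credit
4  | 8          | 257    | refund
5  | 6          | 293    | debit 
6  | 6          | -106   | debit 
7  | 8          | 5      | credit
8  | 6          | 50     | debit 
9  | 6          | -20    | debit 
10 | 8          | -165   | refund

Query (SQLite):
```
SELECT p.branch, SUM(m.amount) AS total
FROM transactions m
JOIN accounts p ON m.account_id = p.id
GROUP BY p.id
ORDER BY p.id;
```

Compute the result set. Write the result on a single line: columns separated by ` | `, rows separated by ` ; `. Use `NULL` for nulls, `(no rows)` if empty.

Reno | 552 ; Izmir | -84 ; Izmir | 442

Join each transactions row to its accounts via account_id.
Group joined rows by accounts.id; compute SUM(m.amount) per group.
  6: ids {2, 5, 6, 8, 9} → SUM(m.amount)=552
  7: ids {3} → SUM(m.amount)=-84
  8: ids {1, 4, 7, 10} → SUM(m.amount)=442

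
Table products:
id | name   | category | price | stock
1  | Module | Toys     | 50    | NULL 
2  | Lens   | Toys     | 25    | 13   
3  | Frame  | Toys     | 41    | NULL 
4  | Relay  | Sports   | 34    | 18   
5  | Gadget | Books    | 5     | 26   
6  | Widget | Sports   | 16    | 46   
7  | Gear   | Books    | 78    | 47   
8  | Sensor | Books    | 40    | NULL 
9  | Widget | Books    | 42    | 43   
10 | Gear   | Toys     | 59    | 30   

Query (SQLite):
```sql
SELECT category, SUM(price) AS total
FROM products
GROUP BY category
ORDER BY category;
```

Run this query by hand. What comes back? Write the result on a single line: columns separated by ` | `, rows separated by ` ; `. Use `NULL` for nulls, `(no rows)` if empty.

Partition products by category; compute SUM(price) within each group.
  Books: ids {5, 7, 8, 9} → SUM(price)=165
  Sports: ids {4, 6} → SUM(price)=50
  Toys: ids {1, 2, 3, 10} → SUM(price)=175

Books | 165 ; Sports | 50 ; Toys | 175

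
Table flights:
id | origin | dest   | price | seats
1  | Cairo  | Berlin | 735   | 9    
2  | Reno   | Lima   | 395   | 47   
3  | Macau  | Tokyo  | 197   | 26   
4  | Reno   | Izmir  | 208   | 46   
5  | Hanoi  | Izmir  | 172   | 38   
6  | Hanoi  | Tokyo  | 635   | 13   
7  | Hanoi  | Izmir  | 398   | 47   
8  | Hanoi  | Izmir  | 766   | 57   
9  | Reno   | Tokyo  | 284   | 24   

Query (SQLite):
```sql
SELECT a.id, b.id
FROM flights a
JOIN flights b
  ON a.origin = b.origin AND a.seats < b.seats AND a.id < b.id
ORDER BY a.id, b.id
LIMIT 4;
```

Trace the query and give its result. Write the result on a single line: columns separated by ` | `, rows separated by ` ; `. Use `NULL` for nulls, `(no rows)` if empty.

5 | 7 ; 5 | 8 ; 6 | 7 ; 6 | 8

Pairs (a,b) with same origin, a.seats < b.seats, a.id < b.id.
origin groups: Cairo:{1} Hanoi:{5,6,7,8} Macau:{3} Reno:{2,4,9}
Ordered by (a.id, b.id); first 4.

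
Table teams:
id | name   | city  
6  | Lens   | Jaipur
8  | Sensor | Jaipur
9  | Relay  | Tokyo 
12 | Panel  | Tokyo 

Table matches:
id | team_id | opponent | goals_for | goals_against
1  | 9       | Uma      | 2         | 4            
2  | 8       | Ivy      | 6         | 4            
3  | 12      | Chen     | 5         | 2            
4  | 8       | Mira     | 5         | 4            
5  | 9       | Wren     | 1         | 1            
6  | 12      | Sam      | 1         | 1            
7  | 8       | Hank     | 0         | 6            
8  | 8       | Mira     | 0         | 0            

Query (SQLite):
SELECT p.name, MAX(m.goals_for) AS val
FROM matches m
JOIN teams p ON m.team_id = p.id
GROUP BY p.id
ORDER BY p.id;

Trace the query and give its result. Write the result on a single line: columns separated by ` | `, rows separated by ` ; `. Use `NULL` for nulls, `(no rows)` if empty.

Join each matches row to its teams via team_id.
Group joined rows by teams.id; compute MAX(m.goals_for) per group.
  8: ids {2, 4, 7, 8} → MAX(m.goals_for)=6
  9: ids {1, 5} → MAX(m.goals_for)=2
  12: ids {3, 6} → MAX(m.goals_for)=5

Sensor | 6 ; Relay | 2 ; Panel | 5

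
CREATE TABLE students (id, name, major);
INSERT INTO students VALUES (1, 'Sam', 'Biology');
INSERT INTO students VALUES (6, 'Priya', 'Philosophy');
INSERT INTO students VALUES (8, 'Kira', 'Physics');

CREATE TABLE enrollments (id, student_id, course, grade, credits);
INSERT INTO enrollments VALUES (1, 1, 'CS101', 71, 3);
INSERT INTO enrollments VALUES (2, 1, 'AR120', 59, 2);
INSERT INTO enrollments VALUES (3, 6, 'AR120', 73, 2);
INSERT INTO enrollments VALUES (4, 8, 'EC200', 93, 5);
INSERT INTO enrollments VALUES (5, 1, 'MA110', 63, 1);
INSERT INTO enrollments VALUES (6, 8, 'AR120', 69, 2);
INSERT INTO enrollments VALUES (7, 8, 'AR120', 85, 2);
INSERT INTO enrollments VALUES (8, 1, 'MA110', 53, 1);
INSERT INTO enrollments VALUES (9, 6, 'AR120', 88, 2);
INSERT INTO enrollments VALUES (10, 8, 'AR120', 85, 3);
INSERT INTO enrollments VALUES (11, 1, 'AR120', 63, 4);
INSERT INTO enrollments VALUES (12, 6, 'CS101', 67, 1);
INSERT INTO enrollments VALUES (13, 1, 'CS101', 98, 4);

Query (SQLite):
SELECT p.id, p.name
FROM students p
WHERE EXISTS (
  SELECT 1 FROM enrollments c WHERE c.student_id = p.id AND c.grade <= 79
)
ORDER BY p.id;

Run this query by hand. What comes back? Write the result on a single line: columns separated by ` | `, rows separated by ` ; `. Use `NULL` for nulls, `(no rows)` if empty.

For each students row, check whether any enrollments with matching student_id has grade <= 79.
Keep rows where that is true.

1 | Sam ; 6 | Priya ; 8 | Kira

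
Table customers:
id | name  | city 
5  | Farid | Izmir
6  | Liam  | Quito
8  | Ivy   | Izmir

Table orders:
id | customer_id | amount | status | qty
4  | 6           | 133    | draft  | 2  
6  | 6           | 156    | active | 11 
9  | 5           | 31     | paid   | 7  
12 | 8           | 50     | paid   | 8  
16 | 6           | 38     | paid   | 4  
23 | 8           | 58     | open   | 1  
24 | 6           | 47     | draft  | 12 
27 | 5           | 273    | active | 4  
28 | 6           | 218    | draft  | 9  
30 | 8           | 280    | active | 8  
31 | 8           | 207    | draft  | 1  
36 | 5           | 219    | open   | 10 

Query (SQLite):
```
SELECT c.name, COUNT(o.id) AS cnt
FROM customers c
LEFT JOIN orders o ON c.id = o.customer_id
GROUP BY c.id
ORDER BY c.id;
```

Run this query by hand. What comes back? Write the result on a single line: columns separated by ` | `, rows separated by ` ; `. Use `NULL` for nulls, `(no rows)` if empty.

LEFT JOIN keeps every customers row; unmatched ones get NULL for orders columns.
Group by customers.id and compute COUNT(o.id). COUNT(col) of an all-NULL group is 0.
  5: ids {9, 27, 36} → COUNT(o.id)=3
  6: ids {4, 6, 16, 24, 28} → COUNT(o.id)=5
  8: ids {12, 23, 30, 31} → COUNT(o.id)=4

Farid | 3 ; Liam | 5 ; Ivy | 4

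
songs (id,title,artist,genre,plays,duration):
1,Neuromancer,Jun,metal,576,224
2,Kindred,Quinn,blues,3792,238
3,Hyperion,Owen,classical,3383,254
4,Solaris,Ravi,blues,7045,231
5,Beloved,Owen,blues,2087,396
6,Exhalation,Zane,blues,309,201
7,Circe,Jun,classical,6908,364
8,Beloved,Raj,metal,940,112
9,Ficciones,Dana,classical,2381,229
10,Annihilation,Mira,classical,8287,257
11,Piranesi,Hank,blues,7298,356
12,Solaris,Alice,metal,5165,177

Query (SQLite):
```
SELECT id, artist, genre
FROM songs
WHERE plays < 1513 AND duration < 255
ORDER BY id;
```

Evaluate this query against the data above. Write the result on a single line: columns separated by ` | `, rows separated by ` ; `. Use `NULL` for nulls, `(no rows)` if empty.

1 | Jun | metal ; 6 | Zane | blues ; 8 | Raj | metal

plays < 1513: ids {1, 6, 8}
duration < 255: ids {1, 2, 3, 4, 6, 8, 9, 12}
Combine with AND.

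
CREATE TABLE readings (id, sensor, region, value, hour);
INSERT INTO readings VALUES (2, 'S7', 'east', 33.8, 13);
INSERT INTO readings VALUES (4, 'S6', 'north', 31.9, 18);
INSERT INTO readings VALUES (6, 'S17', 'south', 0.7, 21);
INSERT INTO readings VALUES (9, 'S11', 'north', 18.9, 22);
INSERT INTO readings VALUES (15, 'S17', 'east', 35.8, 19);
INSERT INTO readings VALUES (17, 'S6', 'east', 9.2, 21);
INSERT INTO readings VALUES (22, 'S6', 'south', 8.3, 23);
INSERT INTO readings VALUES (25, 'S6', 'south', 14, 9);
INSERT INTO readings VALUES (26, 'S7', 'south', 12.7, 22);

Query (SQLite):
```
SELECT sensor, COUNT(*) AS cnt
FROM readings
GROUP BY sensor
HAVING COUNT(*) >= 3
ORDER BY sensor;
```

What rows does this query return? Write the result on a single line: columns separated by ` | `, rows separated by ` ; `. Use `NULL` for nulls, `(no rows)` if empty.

Partition readings by sensor; compute COUNT(*) within each group.
HAVING: keep groups with count ≥ 3.
  S11: ids {9} → COUNT(*)=1
  S17: ids {6, 15} → COUNT(*)=2
  S6: ids {4, 17, 22, 25} → COUNT(*)=4
  S7: ids {2, 26} → COUNT(*)=2

S6 | 4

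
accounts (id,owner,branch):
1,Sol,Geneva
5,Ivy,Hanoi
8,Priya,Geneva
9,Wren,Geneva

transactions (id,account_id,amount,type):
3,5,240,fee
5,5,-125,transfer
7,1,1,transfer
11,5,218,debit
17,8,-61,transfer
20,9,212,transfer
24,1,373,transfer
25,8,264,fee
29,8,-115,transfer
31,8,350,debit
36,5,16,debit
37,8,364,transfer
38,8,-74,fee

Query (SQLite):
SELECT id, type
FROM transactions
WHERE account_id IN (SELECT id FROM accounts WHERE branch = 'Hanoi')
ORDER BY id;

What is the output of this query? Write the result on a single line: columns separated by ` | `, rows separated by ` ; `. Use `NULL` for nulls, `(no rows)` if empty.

3 | fee ; 5 | transfer ; 11 | debit ; 36 | debit

Inner query: accounts.id where branch = 'Hanoi'.
Outer: keep transactions rows whose account_id is in that set.
Inner query → {5}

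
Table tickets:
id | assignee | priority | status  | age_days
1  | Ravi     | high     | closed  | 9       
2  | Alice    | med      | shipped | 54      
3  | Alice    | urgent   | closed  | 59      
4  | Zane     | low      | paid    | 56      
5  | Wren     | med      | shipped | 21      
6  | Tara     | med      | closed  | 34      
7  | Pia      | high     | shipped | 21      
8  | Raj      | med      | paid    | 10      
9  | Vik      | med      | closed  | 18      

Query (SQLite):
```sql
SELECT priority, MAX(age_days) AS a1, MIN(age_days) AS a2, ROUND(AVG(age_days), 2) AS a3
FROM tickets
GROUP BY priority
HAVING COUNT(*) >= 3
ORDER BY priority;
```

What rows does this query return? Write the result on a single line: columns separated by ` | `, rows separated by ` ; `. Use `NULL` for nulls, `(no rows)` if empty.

Group tickets by priority.
Per group compute: MAX(age_days), MIN(age_days), ROUND(AVG(age_days), 2).
HAVING: drop groups with fewer than 3 rows.
  high: ids {1, 7} → MAX(age_days)=21, MIN(age_days)=9, ROUND(AVG(age_days), 2)=15
  low: ids {4} → MAX(age_days)=56, MIN(age_days)=56, ROUND(AVG(age_days), 2)=56
  med: ids {2, 5, 6, 8, 9} → MAX(age_days)=54, MIN(age_days)=10, ROUND(AVG(age_days), 2)=27.4
  urgent: ids {3} → MAX(age_days)=59, MIN(age_days)=59, ROUND(AVG(age_days), 2)=59

med | 54 | 10 | 27.4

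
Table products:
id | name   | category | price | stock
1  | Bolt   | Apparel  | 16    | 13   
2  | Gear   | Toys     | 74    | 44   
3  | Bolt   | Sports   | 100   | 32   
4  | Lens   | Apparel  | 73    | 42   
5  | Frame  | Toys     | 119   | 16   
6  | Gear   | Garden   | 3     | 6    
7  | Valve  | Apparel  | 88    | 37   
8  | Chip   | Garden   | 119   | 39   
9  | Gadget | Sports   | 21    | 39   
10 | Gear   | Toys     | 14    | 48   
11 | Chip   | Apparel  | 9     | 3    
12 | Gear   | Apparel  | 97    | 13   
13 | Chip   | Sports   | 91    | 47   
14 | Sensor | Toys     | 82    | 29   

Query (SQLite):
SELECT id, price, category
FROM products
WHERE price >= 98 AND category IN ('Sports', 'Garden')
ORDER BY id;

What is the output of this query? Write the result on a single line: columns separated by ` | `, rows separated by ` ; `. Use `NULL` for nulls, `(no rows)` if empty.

3 | 100 | Sports ; 8 | 119 | Garden

price >= 98: ids {3, 5, 8}
category IN ('Sports', 'Garden'): ids {3, 6, 8, 9, 13}
Combine with AND.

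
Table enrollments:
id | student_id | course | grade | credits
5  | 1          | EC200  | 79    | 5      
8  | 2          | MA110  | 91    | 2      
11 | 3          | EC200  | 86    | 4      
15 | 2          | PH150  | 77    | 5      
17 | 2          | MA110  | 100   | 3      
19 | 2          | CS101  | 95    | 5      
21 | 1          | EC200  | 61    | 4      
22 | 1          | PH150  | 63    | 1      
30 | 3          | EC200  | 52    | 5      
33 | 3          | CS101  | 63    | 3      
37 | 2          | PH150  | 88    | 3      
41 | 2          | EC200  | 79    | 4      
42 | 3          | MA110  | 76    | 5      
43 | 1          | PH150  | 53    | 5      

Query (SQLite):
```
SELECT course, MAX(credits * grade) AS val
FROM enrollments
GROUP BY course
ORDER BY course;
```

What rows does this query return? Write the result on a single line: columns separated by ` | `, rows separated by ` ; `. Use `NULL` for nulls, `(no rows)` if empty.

CS101 | 475 ; EC200 | 395 ; MA110 | 380 ; PH150 | 385

For each row compute credits * grade.
Group by course; take MAX of the expression per group.
  CS101: ids {19, 33} → MAX(credits * grade)=475
  EC200: ids {5, 11, 21, 30, 41} → MAX(credits * grade)=395
  MA110: ids {8, 17, 42} → MAX(credits * grade)=380
  PH150: ids {15, 22, 37, 43} → MAX(credits * grade)=385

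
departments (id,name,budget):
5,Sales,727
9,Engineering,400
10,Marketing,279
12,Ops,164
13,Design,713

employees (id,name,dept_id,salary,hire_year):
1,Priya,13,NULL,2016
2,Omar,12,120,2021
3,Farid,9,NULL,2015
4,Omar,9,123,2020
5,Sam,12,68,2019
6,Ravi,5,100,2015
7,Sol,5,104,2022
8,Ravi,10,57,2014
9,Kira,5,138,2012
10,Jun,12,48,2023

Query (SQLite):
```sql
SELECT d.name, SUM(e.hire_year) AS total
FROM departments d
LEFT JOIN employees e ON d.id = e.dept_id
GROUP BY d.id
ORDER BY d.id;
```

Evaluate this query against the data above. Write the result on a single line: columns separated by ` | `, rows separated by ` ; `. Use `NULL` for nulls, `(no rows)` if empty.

LEFT JOIN keeps every departments row; unmatched ones get NULL for employees columns.
Group by departments.id and compute SUM(e.hire_year). SUM over an all-NULL group is NULL.
  5: ids {6, 7, 9} → SUM(e.hire_year)=6049
  9: ids {3, 4} → SUM(e.hire_year)=4035
  10: ids {8} → SUM(e.hire_year)=2014
  12: ids {2, 5, 10} → SUM(e.hire_year)=6063
  13: ids {1} → SUM(e.hire_year)=2016

Sales | 6049 ; Engineering | 4035 ; Marketing | 2014 ; Ops | 6063 ; Design | 2016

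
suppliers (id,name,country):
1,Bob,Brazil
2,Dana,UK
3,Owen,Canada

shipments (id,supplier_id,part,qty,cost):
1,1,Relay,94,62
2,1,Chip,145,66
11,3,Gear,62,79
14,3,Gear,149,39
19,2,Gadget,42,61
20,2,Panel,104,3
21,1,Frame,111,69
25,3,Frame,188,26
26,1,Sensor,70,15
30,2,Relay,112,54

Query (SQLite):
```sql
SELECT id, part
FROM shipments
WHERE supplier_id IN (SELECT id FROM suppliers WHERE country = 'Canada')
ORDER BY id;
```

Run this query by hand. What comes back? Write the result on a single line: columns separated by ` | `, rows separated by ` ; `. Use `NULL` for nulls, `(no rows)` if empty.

11 | Gear ; 14 | Gear ; 25 | Frame

Inner query: suppliers.id where country = 'Canada'.
Outer: keep shipments rows whose supplier_id is in that set.
Inner query → {3}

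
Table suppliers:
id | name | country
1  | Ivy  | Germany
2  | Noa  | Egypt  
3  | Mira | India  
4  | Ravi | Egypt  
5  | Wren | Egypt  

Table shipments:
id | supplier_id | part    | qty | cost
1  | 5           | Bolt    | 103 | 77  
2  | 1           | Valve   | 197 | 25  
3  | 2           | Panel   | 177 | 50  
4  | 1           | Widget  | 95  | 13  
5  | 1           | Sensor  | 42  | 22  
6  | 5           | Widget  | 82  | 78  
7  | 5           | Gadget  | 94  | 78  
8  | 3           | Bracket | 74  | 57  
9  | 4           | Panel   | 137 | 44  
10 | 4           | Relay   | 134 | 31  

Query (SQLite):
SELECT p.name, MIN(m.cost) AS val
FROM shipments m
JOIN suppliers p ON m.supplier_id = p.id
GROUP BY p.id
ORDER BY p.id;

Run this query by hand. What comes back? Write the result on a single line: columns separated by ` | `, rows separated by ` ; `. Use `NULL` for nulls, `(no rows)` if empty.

Join each shipments row to its suppliers via supplier_id.
Group joined rows by suppliers.id; compute MIN(m.cost) per group.
  1: ids {2, 4, 5} → MIN(m.cost)=13
  2: ids {3} → MIN(m.cost)=50
  3: ids {8} → MIN(m.cost)=57
  4: ids {9, 10} → MIN(m.cost)=31
  5: ids {1, 6, 7} → MIN(m.cost)=77

Ivy | 13 ; Noa | 50 ; Mira | 57 ; Ravi | 31 ; Wren | 77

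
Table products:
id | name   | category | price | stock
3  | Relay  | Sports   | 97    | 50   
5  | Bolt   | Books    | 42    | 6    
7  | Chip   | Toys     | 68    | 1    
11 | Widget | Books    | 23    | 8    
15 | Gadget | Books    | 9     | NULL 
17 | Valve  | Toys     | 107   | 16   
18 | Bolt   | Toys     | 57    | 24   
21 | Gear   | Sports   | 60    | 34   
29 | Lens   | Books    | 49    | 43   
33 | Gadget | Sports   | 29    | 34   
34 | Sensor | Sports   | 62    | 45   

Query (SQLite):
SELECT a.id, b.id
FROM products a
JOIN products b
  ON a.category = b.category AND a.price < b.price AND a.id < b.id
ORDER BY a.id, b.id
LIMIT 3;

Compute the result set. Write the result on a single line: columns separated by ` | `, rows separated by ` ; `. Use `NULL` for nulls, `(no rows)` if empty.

Pairs (a,b) with same category, a.price < b.price, a.id < b.id.
category groups: Books:{5,11,15,29} Sports:{3,21,33,34} Toys:{7,17,18}
Ordered by (a.id, b.id); first 3.

5 | 29 ; 7 | 17 ; 11 | 29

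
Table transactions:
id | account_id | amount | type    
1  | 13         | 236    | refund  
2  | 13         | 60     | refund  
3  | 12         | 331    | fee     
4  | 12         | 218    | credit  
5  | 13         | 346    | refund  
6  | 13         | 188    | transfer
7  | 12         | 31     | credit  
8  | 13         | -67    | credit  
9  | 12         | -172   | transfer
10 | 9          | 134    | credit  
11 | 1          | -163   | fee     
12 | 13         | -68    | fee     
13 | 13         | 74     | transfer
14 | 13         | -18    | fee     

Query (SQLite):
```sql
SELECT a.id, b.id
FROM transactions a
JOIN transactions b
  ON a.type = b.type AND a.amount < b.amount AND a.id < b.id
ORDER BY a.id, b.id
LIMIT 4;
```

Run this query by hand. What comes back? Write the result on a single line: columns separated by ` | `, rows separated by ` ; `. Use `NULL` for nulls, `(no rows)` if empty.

1 | 5 ; 2 | 5 ; 7 | 10 ; 8 | 10

Pairs (a,b) with same type, a.amount < b.amount, a.id < b.id.
type groups: credit:{4,7,8,10} fee:{3,11,12,14} refund:{1,2,5} transfer:{6,9,13}
Ordered by (a.id, b.id); first 4.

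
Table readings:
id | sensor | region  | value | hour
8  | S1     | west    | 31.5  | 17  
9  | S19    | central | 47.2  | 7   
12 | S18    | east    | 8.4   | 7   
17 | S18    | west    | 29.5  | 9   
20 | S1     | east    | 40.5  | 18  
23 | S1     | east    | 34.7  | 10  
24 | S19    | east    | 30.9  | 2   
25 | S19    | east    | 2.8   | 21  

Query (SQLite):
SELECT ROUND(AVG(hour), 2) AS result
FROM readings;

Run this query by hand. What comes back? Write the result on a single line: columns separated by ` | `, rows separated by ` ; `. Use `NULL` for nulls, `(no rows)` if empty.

11.38

All hour values: [17, 7, 7, 9, 18, 10, 2, 21].
AVG = 91 / 8 (rounded to 2 dp).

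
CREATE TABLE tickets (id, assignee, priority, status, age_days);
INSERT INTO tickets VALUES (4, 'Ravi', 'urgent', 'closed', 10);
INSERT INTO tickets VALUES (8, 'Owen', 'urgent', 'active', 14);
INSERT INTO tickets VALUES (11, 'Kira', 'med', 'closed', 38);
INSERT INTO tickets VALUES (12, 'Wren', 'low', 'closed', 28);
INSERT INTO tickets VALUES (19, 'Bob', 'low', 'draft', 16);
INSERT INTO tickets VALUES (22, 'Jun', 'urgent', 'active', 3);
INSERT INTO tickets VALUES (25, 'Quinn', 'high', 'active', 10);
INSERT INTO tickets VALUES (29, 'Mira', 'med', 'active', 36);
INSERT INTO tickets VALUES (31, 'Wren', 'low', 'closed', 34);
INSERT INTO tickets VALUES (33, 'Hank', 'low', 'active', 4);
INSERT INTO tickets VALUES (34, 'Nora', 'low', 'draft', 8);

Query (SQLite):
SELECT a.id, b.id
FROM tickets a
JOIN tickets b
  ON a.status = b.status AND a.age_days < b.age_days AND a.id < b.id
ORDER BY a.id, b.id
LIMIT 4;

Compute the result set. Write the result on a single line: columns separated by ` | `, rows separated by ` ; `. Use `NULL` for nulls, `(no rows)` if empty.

4 | 11 ; 4 | 12 ; 4 | 31 ; 8 | 29

Pairs (a,b) with same status, a.age_days < b.age_days, a.id < b.id.
status groups: active:{8,22,25,29,33} closed:{4,11,12,31} draft:{19,34}
Ordered by (a.id, b.id); first 4.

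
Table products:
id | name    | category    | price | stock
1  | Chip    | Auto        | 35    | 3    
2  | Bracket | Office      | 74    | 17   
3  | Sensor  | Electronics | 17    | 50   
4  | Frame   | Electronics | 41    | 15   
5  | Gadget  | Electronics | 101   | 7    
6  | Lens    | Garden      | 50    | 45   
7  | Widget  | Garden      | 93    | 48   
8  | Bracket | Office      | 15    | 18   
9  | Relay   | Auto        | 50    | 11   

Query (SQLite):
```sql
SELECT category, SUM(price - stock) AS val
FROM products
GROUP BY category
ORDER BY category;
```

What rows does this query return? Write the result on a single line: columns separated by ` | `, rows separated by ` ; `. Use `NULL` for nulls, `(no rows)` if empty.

For each row compute price - stock.
Group by category; take SUM of the expression per group.
  Auto: ids {1, 9} → SUM(price - stock)=71
  Electronics: ids {3, 4, 5} → SUM(price - stock)=87
  Garden: ids {6, 7} → SUM(price - stock)=50
  Office: ids {2, 8} → SUM(price - stock)=54

Auto | 71 ; Electronics | 87 ; Garden | 50 ; Office | 54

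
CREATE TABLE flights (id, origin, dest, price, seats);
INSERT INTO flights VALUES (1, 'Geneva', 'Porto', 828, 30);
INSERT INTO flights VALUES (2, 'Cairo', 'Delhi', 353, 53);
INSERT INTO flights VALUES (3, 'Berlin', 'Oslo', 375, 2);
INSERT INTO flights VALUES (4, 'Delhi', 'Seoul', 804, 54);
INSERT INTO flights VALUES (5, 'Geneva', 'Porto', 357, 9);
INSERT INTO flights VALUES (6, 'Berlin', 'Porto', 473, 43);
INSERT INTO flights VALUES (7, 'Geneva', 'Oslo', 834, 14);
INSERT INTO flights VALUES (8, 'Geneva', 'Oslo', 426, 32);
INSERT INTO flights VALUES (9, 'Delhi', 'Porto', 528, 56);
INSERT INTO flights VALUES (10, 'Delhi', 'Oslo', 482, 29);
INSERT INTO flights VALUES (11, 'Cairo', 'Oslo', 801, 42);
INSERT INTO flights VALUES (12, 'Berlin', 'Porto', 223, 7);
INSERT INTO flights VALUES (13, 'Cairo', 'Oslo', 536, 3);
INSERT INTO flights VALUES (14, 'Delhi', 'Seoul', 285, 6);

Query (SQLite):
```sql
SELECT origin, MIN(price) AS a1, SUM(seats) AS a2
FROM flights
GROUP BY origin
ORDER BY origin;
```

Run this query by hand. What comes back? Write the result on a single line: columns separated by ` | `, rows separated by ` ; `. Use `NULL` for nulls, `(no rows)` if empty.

Group flights by origin.
Per group compute: MIN(price), SUM(seats).
  Berlin: ids {3, 6, 12} → MIN(price)=223, SUM(seats)=52
  Cairo: ids {2, 11, 13} → MIN(price)=353, SUM(seats)=98
  Delhi: ids {4, 9, 10, 14} → MIN(price)=285, SUM(seats)=145
  Geneva: ids {1, 5, 7, 8} → MIN(price)=357, SUM(seats)=85

Berlin | 223 | 52 ; Cairo | 353 | 98 ; Delhi | 285 | 145 ; Geneva | 357 | 85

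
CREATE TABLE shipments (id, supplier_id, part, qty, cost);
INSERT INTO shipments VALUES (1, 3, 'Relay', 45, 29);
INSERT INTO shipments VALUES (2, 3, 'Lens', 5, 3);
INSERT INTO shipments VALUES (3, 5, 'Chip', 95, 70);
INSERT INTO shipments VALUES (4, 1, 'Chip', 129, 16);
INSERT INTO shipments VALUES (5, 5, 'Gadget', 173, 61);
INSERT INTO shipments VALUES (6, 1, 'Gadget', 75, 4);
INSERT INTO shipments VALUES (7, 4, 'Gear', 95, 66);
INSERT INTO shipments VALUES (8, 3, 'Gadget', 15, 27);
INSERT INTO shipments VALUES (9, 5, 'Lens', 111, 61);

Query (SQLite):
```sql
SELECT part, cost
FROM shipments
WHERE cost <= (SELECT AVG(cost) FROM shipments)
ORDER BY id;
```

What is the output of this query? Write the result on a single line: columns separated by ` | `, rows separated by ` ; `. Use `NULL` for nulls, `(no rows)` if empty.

Scalar subquery: AVG(cost) over all shipments rows = 37.444444 (≈; comparison uses full precision).
Keep rows where cost <= that value.

Relay | 29 ; Lens | 3 ; Chip | 16 ; Gadget | 4 ; Gadget | 27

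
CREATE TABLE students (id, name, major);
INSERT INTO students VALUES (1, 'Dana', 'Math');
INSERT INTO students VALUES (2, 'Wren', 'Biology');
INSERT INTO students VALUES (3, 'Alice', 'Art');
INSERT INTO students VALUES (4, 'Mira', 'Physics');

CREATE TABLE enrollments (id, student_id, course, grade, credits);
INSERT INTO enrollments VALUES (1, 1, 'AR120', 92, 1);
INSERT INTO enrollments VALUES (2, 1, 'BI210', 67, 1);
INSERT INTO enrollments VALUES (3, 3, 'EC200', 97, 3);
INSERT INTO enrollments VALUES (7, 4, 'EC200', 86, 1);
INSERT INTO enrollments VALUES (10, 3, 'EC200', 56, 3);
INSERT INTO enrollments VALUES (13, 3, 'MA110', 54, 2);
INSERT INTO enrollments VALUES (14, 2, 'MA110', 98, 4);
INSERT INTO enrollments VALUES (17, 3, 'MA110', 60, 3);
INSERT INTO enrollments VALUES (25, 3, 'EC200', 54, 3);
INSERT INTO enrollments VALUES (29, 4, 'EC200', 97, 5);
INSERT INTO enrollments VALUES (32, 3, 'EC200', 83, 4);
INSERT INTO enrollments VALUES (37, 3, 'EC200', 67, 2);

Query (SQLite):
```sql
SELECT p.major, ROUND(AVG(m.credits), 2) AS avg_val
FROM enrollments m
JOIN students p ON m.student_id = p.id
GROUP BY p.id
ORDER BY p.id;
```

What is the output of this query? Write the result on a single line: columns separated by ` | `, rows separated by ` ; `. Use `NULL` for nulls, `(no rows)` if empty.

Join each enrollments row to its students via student_id.
Group joined rows by students.id; compute ROUND(AVG(m.credits), 2) per group.
  1: ids {1, 2} → ROUND(AVG(m.credits), 2)=1
  2: ids {14} → ROUND(AVG(m.credits), 2)=4
  3: ids {3, 10, 13, 17, 25, 32, 37} → ROUND(AVG(m.credits), 2)=2.86
  4: ids {7, 29} → ROUND(AVG(m.credits), 2)=3

Math | 1 ; Biology | 4 ; Art | 2.86 ; Physics | 3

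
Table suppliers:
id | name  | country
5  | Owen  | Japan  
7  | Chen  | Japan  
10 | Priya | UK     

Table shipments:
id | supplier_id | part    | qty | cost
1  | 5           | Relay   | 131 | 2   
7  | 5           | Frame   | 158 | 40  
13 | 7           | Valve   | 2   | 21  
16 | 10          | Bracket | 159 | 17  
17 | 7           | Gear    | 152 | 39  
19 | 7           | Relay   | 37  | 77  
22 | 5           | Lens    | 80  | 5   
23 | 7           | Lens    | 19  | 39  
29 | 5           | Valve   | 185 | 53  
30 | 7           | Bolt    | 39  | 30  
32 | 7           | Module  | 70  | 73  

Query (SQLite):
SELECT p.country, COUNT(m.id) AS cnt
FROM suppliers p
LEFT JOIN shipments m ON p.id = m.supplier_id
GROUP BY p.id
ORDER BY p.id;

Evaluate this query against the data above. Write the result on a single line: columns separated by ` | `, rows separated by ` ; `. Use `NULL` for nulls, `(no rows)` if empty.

LEFT JOIN keeps every suppliers row; unmatched ones get NULL for shipments columns.
Group by suppliers.id and compute COUNT(m.id). COUNT(col) of an all-NULL group is 0.
  5: ids {1, 7, 22, 29} → COUNT(m.id)=4
  7: ids {13, 17, 19, 23, 30, 32} → COUNT(m.id)=6
  10: ids {16} → COUNT(m.id)=1

Japan | 4 ; Japan | 6 ; UK | 1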